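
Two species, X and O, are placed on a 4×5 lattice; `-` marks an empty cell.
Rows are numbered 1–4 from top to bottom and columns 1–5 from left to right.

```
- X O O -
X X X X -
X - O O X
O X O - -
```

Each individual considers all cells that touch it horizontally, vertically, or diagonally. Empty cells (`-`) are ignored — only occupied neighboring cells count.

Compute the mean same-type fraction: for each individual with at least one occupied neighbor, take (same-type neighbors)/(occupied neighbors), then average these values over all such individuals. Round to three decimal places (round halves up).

(1,2)X 3/4
(1,3)O 1/5
(1,4)O 1/3
(2,1)X 3/3
(2,2)X 4/6
(2,3)X 3/7
(2,4)X 2/6
(3,1)X 3/4
(3,3)O 2/6
(3,4)O 2/5
(3,5)X 1/2
(4,1)O 0/2
(4,2)X 1/4
(4,3)O 2/3
Sum over 14 individuals: 3/4 + 1/5 + 1/3 + 3/3 + 4/6 + 3/7 + 2/6 + 3/4 + 2/6 + 2/5 + 1/2 + 0/2 + 1/4 + 2/3 = 2777/420; mean = 2777/420 ÷ 14 = 2777/5880 = 0.472278… → 0.472.

0.472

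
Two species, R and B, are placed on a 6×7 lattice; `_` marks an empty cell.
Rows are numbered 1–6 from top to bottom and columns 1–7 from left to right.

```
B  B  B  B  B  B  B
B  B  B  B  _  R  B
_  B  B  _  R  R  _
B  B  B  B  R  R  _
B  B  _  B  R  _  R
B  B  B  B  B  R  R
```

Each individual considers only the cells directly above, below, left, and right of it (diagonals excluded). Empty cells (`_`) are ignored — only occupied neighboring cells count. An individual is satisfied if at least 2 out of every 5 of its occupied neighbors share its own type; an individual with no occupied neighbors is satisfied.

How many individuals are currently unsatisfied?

3

Row 1: (1,1)B 2/2 satisfied · (1,2)B 3/3 satisfied · (1,3)B 3/3 satisfied · (1,4)B 3/3 satisfied · (1,5)B 2/2 satisfied · (1,6)B 2/3 satisfied · (1,7)B 2/2 satisfied
Row 2: (2,1)B 2/2 satisfied · (2,2)B 4/4 satisfied · (2,3)B 4/4 satisfied · (2,4)B 2/2 satisfied · (2,6)R 1/3 not · (2,7)B 1/2 satisfied
Row 3: (3,2)B 3/3 satisfied · (3,3)B 3/3 satisfied · (3,5)R 2/2 satisfied · (3,6)R 3/3 satisfied
Row 4: (4,1)B 2/2 satisfied · (4,2)B 4/4 satisfied · (4,3)B 3/3 satisfied · (4,4)B 2/3 satisfied · (4,5)R 3/4 satisfied · (4,6)R 2/2 satisfied
Row 5: (5,1)B 3/3 satisfied · (5,2)B 3/3 satisfied · (5,4)B 2/3 satisfied · (5,5)R 1/3 not · (5,7)R 1/1 satisfied
Row 6: (6,1)B 2/2 satisfied · (6,2)B 3/3 satisfied · (6,3)B 2/2 satisfied · (6,4)B 3/3 satisfied · (6,5)B 1/3 not · (6,6)R 1/2 satisfied · (6,7)R 2/2 satisfied
Unsatisfied: (2,6), (5,5), (6,5) — 3 in total.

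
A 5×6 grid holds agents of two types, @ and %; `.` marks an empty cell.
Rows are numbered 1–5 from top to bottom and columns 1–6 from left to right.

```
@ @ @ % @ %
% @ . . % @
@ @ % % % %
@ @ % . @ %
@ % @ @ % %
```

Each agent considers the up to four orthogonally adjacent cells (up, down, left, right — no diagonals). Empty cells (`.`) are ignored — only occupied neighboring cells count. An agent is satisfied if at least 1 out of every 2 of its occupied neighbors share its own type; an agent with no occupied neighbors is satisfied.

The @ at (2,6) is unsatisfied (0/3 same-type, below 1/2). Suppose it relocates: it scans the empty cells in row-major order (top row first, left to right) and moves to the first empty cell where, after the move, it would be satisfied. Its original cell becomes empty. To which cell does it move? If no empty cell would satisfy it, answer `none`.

(2,3)

Vacating (2,6). Empty cells in order:
  (2,3): 2/3 same-type → satisfied — stop here.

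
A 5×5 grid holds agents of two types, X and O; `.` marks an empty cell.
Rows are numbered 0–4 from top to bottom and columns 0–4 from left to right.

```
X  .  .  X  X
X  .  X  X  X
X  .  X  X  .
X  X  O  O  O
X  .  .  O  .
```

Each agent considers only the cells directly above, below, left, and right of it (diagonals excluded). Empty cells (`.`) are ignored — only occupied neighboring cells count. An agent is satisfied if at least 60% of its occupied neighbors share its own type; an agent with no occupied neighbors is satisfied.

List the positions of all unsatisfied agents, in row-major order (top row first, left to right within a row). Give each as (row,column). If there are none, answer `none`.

(0,0)X 1/1 ok
(0,3)X 2/2 ok
(0,4)X 2/2 ok
(1,0)X 2/2 ok
(1,2)X 2/2 ok
(1,3)X 4/4 ok
(1,4)X 2/2 ok
(2,0)X 2/2 ok
(2,2)X 2/3 ok
(2,3)X 2/3 ok
(3,0)X 3/3 ok
(3,1)X 1/2 unhappy
(3,2)O 1/3 unhappy
(3,3)O 3/4 ok
(3,4)O 1/1 ok
(4,0)X 1/1 ok
(4,3)O 1/1 ok

(3,1), (3,2)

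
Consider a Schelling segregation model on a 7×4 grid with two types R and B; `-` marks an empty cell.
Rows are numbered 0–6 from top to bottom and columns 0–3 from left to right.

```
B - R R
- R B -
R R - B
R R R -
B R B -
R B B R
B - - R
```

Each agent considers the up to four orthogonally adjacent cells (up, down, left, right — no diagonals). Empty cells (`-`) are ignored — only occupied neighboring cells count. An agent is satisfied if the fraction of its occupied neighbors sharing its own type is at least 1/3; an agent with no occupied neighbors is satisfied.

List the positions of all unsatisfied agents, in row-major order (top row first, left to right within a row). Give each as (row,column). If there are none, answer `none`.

Row 0: (0,0)B 0/0 ✓ · (0,2)R 1/2 ✓ · (0,3)R 1/1 ✓
Row 1: (1,1)R 1/2 ✓ · (1,2)B 0/2 ✗
Row 2: (2,0)R 2/2 ✓ · (2,1)R 3/3 ✓ · (2,3)B 0/0 ✓
Row 3: (3,0)R 2/3 ✓ · (3,1)R 4/4 ✓ · (3,2)R 1/2 ✓
Row 4: (4,0)B 0/3 ✗ · (4,1)R 1/4 ✗ · (4,2)B 1/3 ✓
Row 5: (5,0)R 0/3 ✗ · (5,1)B 1/3 ✓ · (5,2)B 2/3 ✓ · (5,3)R 1/2 ✓
Row 6: (6,0)B 0/1 ✗ · (6,3)R 1/1 ✓

(1,2), (4,0), (4,1), (5,0), (6,0)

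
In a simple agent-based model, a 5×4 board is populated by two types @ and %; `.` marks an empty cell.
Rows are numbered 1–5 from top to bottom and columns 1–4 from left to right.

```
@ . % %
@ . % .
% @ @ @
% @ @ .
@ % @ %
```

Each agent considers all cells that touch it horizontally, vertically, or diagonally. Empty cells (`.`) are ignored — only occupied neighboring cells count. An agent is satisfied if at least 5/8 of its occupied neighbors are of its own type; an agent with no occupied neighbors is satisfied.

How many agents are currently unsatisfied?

8

Row 1: (1,1)@ 1/1 ok · (1,3)% 2/2 ok · (1,4)% 2/2 ok
Row 2: (2,1)@ 2/3 ok · (2,3)% 2/5 unhappy
Row 3: (3,1)% 1/4 unhappy · (3,2)@ 4/7 unhappy · (3,3)@ 4/5 ok · (3,4)@ 2/3 ok
Row 4: (4,1)% 2/5 unhappy · (4,2)@ 5/8 ok · (4,3)@ 5/7 ok
Row 5: (5,1)@ 1/3 unhappy · (5,2)% 1/5 unhappy · (5,3)@ 2/4 unhappy · (5,4)% 0/2 unhappy
Unsatisfied: (2,3), (3,1), (3,2), (4,1), (5,1), (5,2), (5,3), (5,4) — 8 in total.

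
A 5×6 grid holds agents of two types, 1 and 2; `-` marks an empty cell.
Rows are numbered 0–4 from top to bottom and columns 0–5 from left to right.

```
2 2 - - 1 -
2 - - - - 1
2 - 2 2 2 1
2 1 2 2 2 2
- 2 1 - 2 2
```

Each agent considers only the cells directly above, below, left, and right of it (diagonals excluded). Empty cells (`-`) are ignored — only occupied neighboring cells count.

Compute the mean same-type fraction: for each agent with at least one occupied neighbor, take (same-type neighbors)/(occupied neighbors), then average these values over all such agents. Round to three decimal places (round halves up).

0.719

Row 0: (0,0)2 2/2 · (0,1)2 1/1 · (0,4)1 — no occupied neighbors
Row 1: (1,0)2 2/2 · (1,5)1 1/1
Row 2: (2,0)2 2/2 · (2,2)2 2/2 · (2,3)2 3/3 · (2,4)2 2/3 · (2,5)1 1/3
Row 3: (3,0)2 1/2 · (3,1)1 0/3 · (3,2)2 2/4 · (3,3)2 3/3 · (3,4)2 4/4 · (3,5)2 2/3
Row 4: (4,1)2 0/2 · (4,2)1 0/2 · (4,4)2 2/2 · (4,5)2 2/2
Sum over 19 agents: 2/2 + 1/1 + 2/2 + 1/1 + 2/2 + 2/2 + 3/3 + 2/3 + 1/3 + 1/2 + 0/3 + 2/4 + 3/3 + 4/4 + 2/3 + 0/2 + 0/2 + 2/2 + 2/2 = 41/3; mean = 41/3 ÷ 19 = 41/57 = 0.719298… → 0.719.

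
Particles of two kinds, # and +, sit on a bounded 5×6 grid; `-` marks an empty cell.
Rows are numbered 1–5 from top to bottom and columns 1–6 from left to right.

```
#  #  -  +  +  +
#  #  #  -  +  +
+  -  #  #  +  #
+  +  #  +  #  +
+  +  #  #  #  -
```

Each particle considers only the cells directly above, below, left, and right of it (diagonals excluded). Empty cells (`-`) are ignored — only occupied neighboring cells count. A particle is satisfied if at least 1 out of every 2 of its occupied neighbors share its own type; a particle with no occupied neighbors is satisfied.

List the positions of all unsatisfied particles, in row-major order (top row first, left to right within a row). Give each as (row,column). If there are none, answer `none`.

(1,1)# 2/2 ok
(1,2)# 2/2 ok
(1,4)+ 1/1 ok
(1,5)+ 3/3 ok
(1,6)+ 2/2 ok
(2,1)# 2/3 ok
(2,2)# 3/3 ok
(2,3)# 2/2 ok
(2,5)+ 3/3 ok
(2,6)+ 2/3 ok
(3,1)+ 1/2 ok
(3,3)# 3/3 ok
(3,4)# 1/3 unhappy
(3,5)+ 1/4 unhappy
(3,6)# 0/3 unhappy
(4,1)+ 3/3 ok
(4,2)+ 2/3 ok
(4,3)# 2/4 ok
(4,4)+ 0/4 unhappy
(4,5)# 1/4 unhappy
(4,6)+ 0/2 unhappy
(5,1)+ 2/2 ok
(5,2)+ 2/3 ok
(5,3)# 2/3 ok
(5,4)# 2/3 ok
(5,5)# 2/2 ok

(3,4), (3,5), (3,6), (4,4), (4,5), (4,6)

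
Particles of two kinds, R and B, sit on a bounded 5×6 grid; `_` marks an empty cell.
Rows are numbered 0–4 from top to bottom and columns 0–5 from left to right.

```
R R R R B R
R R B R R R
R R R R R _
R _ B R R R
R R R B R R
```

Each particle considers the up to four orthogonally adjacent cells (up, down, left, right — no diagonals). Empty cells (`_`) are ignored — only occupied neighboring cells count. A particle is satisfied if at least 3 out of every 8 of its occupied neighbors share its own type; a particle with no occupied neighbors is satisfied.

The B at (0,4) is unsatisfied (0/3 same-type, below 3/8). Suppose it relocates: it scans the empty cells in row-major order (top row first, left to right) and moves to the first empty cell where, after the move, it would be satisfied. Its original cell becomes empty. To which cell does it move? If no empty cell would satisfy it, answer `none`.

none

Vacating (0,4). Empty cells in order:
  (2,5): 0/3 same-type → still unsatisfied.
  (3,1): 1/4 same-type → still unsatisfied.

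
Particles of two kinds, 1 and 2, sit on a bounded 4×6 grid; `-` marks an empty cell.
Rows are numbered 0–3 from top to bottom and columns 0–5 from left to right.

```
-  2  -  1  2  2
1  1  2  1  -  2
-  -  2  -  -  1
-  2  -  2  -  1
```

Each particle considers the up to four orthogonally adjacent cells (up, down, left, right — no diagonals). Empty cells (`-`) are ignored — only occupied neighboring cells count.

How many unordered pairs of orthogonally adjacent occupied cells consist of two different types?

5

Scan each occupied cell's neighbors to the right and below so each pair is counted once.
Row 0: 2(0,1)–1(1,1)≠ 1(0,3)–2(0,4)≠ 1(0,3)–1(1,3)= 2(0,4)–2(0,5)= 2(0,5)–2(1,5)=  → 2/5 unlike.
Row 1: 1(1,0)–1(1,1)= 1(1,1)–2(1,2)≠ 2(1,2)–1(1,3)≠ 2(1,2)–2(2,2)= 2(1,5)–1(2,5)≠  → 3/5 unlike.
Row 2: 1(2,5)–1(3,5)=  → 0/1 unlike.
Total adjacent occupied pairs: 11; unlike-type pairs: 5.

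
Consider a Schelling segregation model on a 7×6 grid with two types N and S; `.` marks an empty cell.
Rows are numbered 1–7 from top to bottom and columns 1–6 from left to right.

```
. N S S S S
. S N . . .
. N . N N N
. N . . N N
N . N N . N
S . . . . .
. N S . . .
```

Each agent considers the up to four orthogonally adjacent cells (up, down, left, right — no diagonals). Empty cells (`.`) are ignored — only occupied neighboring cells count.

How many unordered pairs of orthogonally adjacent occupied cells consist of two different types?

7

Scan each occupied cell's neighbors to the right and below so each pair is counted once.
Row 1: N(1,2)–S(1,3)≠ N(1,2)–S(2,2)≠ S(1,3)–S(1,4)= S(1,3)–N(2,3)≠ S(1,4)–S(1,5)= S(1,5)–S(1,6)=  → 3/6 unlike.
Row 2: S(2,2)–N(2,3)≠ S(2,2)–N(3,2)≠  → 2/2 unlike.
Row 3: N(3,2)–N(4,2)= N(3,4)–N(3,5)= N(3,5)–N(3,6)= N(3,5)–N(4,5)= N(3,6)–N(4,6)=  → 0/5 unlike.
Row 4: N(4,5)–N(4,6)= N(4,6)–N(5,6)=  → 0/2 unlike.
Row 5: N(5,1)–S(6,1)≠ N(5,3)–N(5,4)=  → 1/2 unlike.
Row 7: N(7,2)–S(7,3)≠  → 1/1 unlike.
Total adjacent occupied pairs: 18; unlike-type pairs: 7.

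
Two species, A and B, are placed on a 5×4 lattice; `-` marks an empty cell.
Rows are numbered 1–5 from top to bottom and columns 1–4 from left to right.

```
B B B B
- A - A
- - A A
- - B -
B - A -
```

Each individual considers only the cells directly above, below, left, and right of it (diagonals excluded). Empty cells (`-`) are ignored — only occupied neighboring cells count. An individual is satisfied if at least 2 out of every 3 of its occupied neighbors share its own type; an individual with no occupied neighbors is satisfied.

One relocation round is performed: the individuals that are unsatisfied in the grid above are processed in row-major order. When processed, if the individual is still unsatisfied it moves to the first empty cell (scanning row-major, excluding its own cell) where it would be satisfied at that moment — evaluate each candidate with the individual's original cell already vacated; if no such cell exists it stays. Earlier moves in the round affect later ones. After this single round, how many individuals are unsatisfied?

Initially unsatisfied (in order): (1,4), (2,2), (2,4), (3,3), (4,3), (5,3).
  (1,4) → (3,1).
  (2,2) → (2,3).
  (2,4): now satisfied by earlier moves; stays.
  (3,3): now satisfied by earlier moves; stays.
  (4,3) → (2,1).
  (5,3): now satisfied by earlier moves; stays.
Resulting grid:
B B B -
B - A A
B - A A
- - - -
B - A -
Unsatisfied now: (1,3).

1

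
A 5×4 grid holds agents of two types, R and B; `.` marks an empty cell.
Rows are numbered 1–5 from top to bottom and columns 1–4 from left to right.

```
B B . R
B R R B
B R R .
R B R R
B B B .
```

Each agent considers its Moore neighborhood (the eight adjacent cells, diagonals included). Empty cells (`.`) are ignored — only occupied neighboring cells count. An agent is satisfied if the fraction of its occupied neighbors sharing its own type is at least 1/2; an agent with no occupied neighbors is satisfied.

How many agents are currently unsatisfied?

4

(1,1)B 2/3 satisfied
(1,2)B 2/4 satisfied
(1,4)R 1/2 satisfied
(2,1)B 3/5 satisfied
(2,2)R 3/7 not
(2,3)R 4/6 satisfied
(2,4)B 0/3 not
(3,1)B 2/5 not
(3,2)R 5/8 satisfied
(3,3)R 5/7 satisfied
(4,1)R 1/5 not
(4,2)B 4/8 satisfied
(4,3)R 3/6 satisfied
(4,4)R 2/3 satisfied
(5,1)B 2/3 satisfied
(5,2)B 3/5 satisfied
(5,3)B 2/4 satisfied
Unsatisfied: (2,2), (2,4), (3,1), (4,1) — 4 in total.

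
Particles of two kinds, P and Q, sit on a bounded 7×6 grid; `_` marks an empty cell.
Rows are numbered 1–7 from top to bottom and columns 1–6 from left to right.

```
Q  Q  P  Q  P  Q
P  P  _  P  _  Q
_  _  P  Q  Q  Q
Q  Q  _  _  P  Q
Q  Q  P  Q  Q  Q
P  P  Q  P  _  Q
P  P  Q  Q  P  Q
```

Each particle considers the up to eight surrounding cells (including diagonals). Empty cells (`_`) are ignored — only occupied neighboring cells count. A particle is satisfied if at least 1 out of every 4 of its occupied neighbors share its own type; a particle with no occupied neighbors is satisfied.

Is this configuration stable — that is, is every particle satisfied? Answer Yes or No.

No

Row 1: (1,1)Q 1/3 ✓ · (1,2)Q 1/4 ✓ · (1,3)P 2/4 ✓ · (1,4)Q 0/3 ✗ · (1,5)P 1/4 ✓ · (1,6)Q 1/2 ✓
Row 2: (2,1)P 1/3 ✓ · (2,2)P 3/5 ✓ · (2,4)P 3/6 ✓ · (2,6)Q 3/4 ✓
Row 3: (3,3)P 2/4 ✓ · (3,4)Q 1/4 ✓ · (3,5)Q 4/6 ✓ · (3,6)Q 3/4 ✓
Row 4: (4,1)Q 3/3 ✓ · (4,2)Q 3/5 ✓ · (4,5)P 0/7 ✗ · (4,6)Q 4/5 ✓
Row 5: (5,1)Q 3/5 ✓ · (5,2)Q 4/7 ✓ · (5,3)P 2/6 ✓ · (5,4)Q 2/5 ✓ · (5,5)Q 4/6 ✓ · (5,6)Q 3/4 ✓
Row 6: (6,1)P 3/5 ✓ · (6,2)P 4/8 ✓ · (6,3)Q 4/8 ✓ · (6,4)P 2/7 ✓ · (6,6)Q 3/4 ✓
Row 7: (7,1)P 3/3 ✓ · (7,2)P 3/5 ✓ · (7,3)Q 2/5 ✓ · (7,4)Q 2/4 ✓ · (7,5)P 1/4 ✓ · (7,6)Q 1/2 ✓
For instance (1,4) has only 0/3 same-type neighbors, below 1/4.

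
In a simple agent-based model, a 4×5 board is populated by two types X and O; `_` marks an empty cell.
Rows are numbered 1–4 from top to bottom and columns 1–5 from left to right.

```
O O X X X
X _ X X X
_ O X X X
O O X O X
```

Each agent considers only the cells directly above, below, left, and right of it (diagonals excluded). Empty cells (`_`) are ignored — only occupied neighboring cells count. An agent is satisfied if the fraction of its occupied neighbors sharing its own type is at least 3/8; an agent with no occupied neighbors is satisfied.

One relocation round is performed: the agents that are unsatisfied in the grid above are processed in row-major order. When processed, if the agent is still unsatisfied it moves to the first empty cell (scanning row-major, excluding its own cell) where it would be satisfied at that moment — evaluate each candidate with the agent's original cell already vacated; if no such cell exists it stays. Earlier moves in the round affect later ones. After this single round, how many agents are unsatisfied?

2

Initially unsatisfied (in order): (2,1), (4,3), (4,4).
  (2,1): no empty cell satisfies it; stays.
  (4,3) → (2,2).
  (4,4) → (3,1).
Resulting grid:
O O X X X
X X X X X
O O X X X
O O _ _ X
Unsatisfied now: (1,2), (2,1).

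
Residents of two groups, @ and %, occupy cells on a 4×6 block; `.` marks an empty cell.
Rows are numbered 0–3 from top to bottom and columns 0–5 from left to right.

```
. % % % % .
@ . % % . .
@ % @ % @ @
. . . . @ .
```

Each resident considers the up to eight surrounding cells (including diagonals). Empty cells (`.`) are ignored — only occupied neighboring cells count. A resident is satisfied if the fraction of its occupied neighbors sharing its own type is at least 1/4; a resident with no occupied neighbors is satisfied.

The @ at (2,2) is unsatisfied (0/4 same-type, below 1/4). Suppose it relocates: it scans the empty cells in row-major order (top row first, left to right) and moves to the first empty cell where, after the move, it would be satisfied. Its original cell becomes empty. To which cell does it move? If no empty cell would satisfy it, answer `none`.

(0,0)

Vacating (2,2). Empty cells in order:
  (0,0): 1/2 same-type → satisfied — stop here.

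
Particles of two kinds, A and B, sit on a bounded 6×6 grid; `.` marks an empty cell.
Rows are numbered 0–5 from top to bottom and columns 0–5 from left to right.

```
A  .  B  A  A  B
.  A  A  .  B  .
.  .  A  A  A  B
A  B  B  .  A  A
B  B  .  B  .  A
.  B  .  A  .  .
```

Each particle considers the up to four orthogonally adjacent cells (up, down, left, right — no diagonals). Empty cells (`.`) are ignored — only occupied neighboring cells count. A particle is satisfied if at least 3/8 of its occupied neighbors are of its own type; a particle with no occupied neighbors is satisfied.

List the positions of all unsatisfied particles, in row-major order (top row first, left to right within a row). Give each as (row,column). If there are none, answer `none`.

(0,2), (0,4), (0,5), (1,4), (2,5), (3,0), (4,3), (5,3)

(0,0)A 0/0 ok
(0,2)B 0/2 unhappy
(0,3)A 1/2 ok
(0,4)A 1/3 unhappy
(0,5)B 0/1 unhappy
(1,1)A 1/1 ok
(1,2)A 2/3 ok
(1,4)B 0/2 unhappy
(2,2)A 2/3 ok
(2,3)A 2/2 ok
(2,4)A 2/4 ok
(2,5)B 0/2 unhappy
(3,0)A 0/2 unhappy
(3,1)B 2/3 ok
(3,2)B 1/2 ok
(3,4)A 2/2 ok
(3,5)A 2/3 ok
(4,0)B 1/2 ok
(4,1)B 3/3 ok
(4,3)B 0/1 unhappy
(4,5)A 1/1 ok
(5,1)B 1/1 ok
(5,3)A 0/1 unhappy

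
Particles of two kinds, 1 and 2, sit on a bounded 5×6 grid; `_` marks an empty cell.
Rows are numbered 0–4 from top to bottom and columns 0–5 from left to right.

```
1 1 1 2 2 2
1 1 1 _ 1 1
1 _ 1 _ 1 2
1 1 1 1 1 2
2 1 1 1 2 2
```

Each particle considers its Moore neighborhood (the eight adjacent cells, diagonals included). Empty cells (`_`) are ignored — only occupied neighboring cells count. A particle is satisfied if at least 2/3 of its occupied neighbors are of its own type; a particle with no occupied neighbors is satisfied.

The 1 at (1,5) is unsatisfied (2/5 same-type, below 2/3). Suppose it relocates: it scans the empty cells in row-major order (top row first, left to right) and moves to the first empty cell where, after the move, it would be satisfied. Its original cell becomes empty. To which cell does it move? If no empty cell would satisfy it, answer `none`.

Vacating (1,5). Empty cells in order:
  (1,3): 5/7 same-type → satisfied — stop here.

(1,3)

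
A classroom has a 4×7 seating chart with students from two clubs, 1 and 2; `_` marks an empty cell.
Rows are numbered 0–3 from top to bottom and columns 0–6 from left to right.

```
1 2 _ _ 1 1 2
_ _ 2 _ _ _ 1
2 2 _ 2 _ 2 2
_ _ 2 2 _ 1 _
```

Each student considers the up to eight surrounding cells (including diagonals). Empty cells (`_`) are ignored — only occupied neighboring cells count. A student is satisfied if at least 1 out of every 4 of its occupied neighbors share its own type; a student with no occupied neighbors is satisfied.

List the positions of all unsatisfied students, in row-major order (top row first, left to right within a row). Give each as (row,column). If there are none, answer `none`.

(0,0), (0,6), (3,5)

Row 0: (0,0)1 0/1 unhappy · (0,1)2 1/2 ok · (0,4)1 1/1 ok · (0,5)1 2/3 ok · (0,6)2 0/2 unhappy
Row 1: (1,2)2 3/3 ok · (1,6)1 1/4 ok
Row 2: (2,0)2 1/1 ok · (2,1)2 3/3 ok · (2,3)2 3/3 ok · (2,5)2 1/3 ok · (2,6)2 1/3 ok
Row 3: (3,2)2 3/3 ok · (3,3)2 2/2 ok · (3,5)1 0/2 unhappy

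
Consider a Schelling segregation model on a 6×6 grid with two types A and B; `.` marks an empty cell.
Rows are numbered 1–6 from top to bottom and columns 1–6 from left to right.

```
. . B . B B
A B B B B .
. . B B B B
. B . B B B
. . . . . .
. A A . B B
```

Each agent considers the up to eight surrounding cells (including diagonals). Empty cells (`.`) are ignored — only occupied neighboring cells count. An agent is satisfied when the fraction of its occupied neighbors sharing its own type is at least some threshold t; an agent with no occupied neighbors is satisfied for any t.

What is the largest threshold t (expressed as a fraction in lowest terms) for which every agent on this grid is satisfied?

(1,3)B 3/3
(1,5)B 3/3
(1,6)B 2/2
(2,1)A 0/1
(2,2)B 3/4
(2,3)B 5/5
(2,4)B 7/7
(2,5)B 6/6
(3,3)B 6/6
(3,4)B 7/7
(3,5)B 7/7
(3,6)B 4/4
(4,2)B 1/1
(4,4)B 4/4
(4,5)B 5/5
(4,6)B 3/3
(6,2)A 1/1
(6,3)A 1/1
(6,5)B 1/1
(6,6)B 1/1
The smallest same-type fraction is 0/1 at (2,1), which reduces to 0/1. Any threshold above that leaves this agent unsatisfied.

0/1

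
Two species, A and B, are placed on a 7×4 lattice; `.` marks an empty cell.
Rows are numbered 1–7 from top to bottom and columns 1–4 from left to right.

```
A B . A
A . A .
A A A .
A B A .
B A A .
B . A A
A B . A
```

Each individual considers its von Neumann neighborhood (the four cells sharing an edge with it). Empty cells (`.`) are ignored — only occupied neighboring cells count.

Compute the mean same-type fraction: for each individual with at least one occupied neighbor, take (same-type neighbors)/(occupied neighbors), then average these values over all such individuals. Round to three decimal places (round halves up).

(1,1)A 1/2
(1,2)B 0/1
(1,4)A — no occupied neighbors
(2,1)A 2/2
(2,3)A 1/1
(3,1)A 3/3
(3,2)A 2/3
(3,3)A 3/3
(4,1)A 1/3
(4,2)B 0/4
(4,3)A 2/3
(5,1)B 1/3
(5,2)A 1/3
(5,3)A 3/3
(6,1)B 1/2
(6,3)A 2/2
(6,4)A 2/2
(7,1)A 0/2
(7,2)B 0/1
(7,4)A 1/1
Sum over 19 individuals: 1/2 + 0/1 + 2/2 + 1/1 + 3/3 + 2/3 + 3/3 + 1/3 + 0/4 + 2/3 + 1/3 + 1/3 + 3/3 + 1/2 + 2/2 + 2/2 + 0/2 + 0/1 + 1/1 = 34/3; mean = 34/3 ÷ 19 = 34/57 = 0.596491… → 0.596.

0.596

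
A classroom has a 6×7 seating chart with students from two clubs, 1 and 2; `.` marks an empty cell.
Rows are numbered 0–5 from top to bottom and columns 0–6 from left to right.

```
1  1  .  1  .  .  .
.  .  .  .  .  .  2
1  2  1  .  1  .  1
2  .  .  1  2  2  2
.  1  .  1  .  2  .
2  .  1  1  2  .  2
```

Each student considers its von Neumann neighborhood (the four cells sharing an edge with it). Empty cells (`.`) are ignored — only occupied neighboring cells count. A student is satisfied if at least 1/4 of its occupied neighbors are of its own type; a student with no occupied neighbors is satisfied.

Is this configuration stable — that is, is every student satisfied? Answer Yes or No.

No

(0,0)1 1/1 ✓
(0,1)1 1/1 ✓
(0,3)1 0/0 ✓
(1,6)2 0/1 ✗
(2,0)1 0/2 ✗
(2,1)2 0/2 ✗
(2,2)1 0/1 ✗
(2,4)1 0/1 ✗
(2,6)1 0/2 ✗
(3,0)2 0/1 ✗
(3,3)1 1/2 ✓
(3,4)2 1/3 ✓
(3,5)2 3/3 ✓
(3,6)2 1/2 ✓
(4,1)1 0/0 ✓
(4,3)1 2/2 ✓
(4,5)2 1/1 ✓
(5,0)2 0/0 ✓
(5,2)1 1/1 ✓
(5,3)1 2/3 ✓
(5,4)2 0/1 ✗
(5,6)2 0/0 ✓
For instance (1,6) has only 0/1 same-type neighbors, below 1/4.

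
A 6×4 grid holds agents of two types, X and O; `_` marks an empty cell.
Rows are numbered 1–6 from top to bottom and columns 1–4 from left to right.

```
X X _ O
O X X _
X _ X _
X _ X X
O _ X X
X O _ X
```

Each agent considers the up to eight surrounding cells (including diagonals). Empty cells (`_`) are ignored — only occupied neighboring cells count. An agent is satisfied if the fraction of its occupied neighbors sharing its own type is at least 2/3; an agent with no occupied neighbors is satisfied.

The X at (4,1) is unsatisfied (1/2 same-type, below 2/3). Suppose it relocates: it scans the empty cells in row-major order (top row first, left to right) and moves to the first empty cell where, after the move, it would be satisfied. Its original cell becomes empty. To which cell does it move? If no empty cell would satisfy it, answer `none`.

Vacating (4,1). Empty cells in order:
  (1,3): 3/4 same-type → satisfied — stop here.

(1,3)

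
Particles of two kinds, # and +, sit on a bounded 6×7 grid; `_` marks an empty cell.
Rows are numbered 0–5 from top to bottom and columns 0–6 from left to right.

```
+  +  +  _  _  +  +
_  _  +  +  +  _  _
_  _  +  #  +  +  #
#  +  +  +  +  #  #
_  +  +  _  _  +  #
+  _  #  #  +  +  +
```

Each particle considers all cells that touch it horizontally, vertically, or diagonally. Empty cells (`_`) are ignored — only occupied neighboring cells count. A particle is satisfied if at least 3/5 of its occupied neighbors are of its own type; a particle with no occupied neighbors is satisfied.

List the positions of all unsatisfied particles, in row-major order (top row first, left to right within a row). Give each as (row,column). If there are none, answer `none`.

(2,3), (2,5), (3,0), (3,5), (4,5), (4,6), (5,2), (5,3)

Row 0: (0,0)+ 1/1 ✓ · (0,1)+ 3/3 ✓ · (0,2)+ 3/3 ✓ · (0,5)+ 2/2 ✓ · (0,6)+ 1/1 ✓
Row 1: (1,2)+ 4/5 ✓ · (1,3)+ 5/6 ✓ · (1,4)+ 4/5 ✓
Row 2: (2,2)+ 5/6 ✓ · (2,3)# 0/8 ✗ · (2,4)+ 5/7 ✓ · (2,5)+ 3/6 ✗ · (2,6)# 2/3 ✓
Row 3: (3,0)# 0/2 ✗ · (3,1)+ 4/5 ✓ · (3,2)+ 5/6 ✓ · (3,3)+ 5/6 ✓ · (3,4)+ 4/6 ✓ · (3,5)# 3/7 ✗ · (3,6)# 3/5 ✓
Row 4: (4,1)+ 4/6 ✓ · (4,2)+ 4/6 ✓ · (4,5)+ 4/7 ✗ · (4,6)# 2/5 ✗
Row 5: (5,0)+ 1/1 ✓ · (5,2)# 1/3 ✗ · (5,3)# 1/3 ✗ · (5,4)+ 2/3 ✓ · (5,5)+ 3/4 ✓ · (5,6)+ 2/3 ✓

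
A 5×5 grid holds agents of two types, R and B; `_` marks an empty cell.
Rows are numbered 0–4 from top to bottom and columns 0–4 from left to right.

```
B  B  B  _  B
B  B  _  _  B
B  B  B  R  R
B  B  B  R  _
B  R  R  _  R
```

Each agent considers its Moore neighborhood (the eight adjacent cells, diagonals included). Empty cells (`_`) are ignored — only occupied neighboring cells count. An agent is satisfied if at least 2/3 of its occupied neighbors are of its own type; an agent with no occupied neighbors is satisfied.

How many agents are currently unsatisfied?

5

(0,0)B 3/3 ok
(0,1)B 4/4 ok
(0,2)B 2/2 ok
(0,4)B 1/1 ok
(1,0)B 5/5 ok
(1,1)B 7/7 ok
(1,4)B 1/3 unhappy
(2,0)B 5/5 ok
(2,1)B 7/7 ok
(2,2)B 4/6 ok
(2,3)R 2/5 unhappy
(2,4)R 2/3 ok
(3,0)B 4/5 ok
(3,1)B 6/8 ok
(3,2)B 3/7 unhappy
(3,3)R 4/6 ok
(4,0)B 2/3 ok
(4,1)R 1/5 unhappy
(4,2)R 2/4 unhappy
(4,4)R 1/1 ok
Unsatisfied: (1,4), (2,3), (3,2), (4,1), (4,2) — 5 in total.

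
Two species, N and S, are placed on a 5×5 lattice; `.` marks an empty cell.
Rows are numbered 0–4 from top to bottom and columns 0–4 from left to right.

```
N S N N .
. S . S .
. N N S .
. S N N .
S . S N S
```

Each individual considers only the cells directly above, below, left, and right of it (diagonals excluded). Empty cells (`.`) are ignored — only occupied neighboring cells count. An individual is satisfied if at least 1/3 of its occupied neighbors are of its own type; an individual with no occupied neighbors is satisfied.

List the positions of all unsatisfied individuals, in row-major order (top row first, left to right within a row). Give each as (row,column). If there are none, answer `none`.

(0,0), (3,1), (4,2), (4,4)

(0,0)N 0/1 unhappy
(0,1)S 1/3 ok
(0,2)N 1/2 ok
(0,3)N 1/2 ok
(1,1)S 1/2 ok
(1,3)S 1/2 ok
(2,1)N 1/3 ok
(2,2)N 2/3 ok
(2,3)S 1/3 ok
(3,1)S 0/2 unhappy
(3,2)N 2/4 ok
(3,3)N 2/3 ok
(4,0)S 0/0 ok
(4,2)S 0/2 unhappy
(4,3)N 1/3 ok
(4,4)S 0/1 unhappy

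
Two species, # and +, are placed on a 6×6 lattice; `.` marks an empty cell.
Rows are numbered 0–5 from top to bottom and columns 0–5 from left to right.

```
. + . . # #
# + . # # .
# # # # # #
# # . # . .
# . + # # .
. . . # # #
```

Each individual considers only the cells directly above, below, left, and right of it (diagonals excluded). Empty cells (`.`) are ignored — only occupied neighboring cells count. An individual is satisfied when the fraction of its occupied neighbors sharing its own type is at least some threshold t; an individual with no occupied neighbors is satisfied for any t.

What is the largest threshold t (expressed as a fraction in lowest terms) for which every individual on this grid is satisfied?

0/1

Row 0: (0,1)+ 1/1 · (0,4)# 2/2 · (0,5)# 1/1
Row 1: (1,0)# 1/2 · (1,1)+ 1/3 · (1,3)# 2/2 · (1,4)# 3/3
Row 2: (2,0)# 3/3 · (2,1)# 3/4 · (2,2)# 2/2 · (2,3)# 4/4 · (2,4)# 3/3 · (2,5)# 1/1
Row 3: (3,0)# 3/3 · (3,1)# 2/2 · (3,3)# 2/2
Row 4: (4,0)# 1/1 · (4,2)+ 0/1 · (4,3)# 3/4 · (4,4)# 2/2
Row 5: (5,3)# 2/2 · (5,4)# 3/3 · (5,5)# 1/1
The smallest same-type fraction is 0/1 at (4,2), which reduces to 0/1. Any threshold above that leaves this individual unsatisfied.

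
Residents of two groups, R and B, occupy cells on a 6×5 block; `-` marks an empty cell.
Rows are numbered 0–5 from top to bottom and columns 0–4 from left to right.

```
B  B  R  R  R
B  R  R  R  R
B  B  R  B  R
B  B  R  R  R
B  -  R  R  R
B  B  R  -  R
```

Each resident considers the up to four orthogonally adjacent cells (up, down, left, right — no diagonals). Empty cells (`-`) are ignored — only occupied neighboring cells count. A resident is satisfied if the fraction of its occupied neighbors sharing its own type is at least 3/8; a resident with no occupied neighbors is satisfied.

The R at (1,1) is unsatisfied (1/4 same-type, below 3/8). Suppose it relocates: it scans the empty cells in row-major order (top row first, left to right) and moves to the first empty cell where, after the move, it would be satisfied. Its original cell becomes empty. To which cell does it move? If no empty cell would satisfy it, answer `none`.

Vacating (1,1). Empty cells in order:
  (4,1): 1/4 same-type → still unsatisfied.
  (5,3): 3/3 same-type → satisfied — stop here.

(5,3)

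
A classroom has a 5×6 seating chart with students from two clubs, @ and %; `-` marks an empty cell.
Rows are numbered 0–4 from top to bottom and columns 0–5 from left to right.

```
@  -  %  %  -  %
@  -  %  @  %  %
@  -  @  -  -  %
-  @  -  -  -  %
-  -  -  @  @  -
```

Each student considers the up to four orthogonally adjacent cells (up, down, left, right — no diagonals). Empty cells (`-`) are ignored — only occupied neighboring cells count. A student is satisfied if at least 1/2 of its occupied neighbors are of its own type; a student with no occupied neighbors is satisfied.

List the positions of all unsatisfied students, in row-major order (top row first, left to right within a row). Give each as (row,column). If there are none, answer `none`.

(1,2), (1,3), (2,2)

Row 0: (0,0)@ 1/1 satisfied · (0,2)% 2/2 satisfied · (0,3)% 1/2 satisfied · (0,5)% 1/1 satisfied
Row 1: (1,0)@ 2/2 satisfied · (1,2)% 1/3 not · (1,3)@ 0/3 not · (1,4)% 1/2 satisfied · (1,5)% 3/3 satisfied
Row 2: (2,0)@ 1/1 satisfied · (2,2)@ 0/1 not · (2,5)% 2/2 satisfied
Row 3: (3,1)@ 0/0 satisfied · (3,5)% 1/1 satisfied
Row 4: (4,3)@ 1/1 satisfied · (4,4)@ 1/1 satisfied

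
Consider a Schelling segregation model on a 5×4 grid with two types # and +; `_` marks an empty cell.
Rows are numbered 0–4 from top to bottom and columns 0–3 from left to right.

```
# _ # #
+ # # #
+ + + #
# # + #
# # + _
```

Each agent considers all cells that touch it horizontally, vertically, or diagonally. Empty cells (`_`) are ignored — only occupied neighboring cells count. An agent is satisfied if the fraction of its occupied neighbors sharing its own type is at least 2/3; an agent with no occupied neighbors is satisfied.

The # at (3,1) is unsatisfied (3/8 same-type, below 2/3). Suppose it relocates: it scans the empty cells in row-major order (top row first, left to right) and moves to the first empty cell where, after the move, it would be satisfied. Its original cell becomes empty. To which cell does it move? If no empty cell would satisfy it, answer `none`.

Vacating (3,1). Empty cells in order:
  (0,1): 4/5 same-type → satisfied — stop here.

(0,1)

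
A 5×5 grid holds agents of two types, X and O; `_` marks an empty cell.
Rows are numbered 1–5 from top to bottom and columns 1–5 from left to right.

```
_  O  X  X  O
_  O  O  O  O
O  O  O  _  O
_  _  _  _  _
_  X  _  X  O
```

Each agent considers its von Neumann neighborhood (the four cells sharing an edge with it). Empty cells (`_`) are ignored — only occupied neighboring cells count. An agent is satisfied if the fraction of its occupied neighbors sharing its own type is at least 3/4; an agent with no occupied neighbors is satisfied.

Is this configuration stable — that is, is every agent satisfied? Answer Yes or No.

Row 1: (1,2)O 1/2 unhappy · (1,3)X 1/3 unhappy · (1,4)X 1/3 unhappy · (1,5)O 1/2 unhappy
Row 2: (2,2)O 3/3 ok · (2,3)O 3/4 ok · (2,4)O 2/3 unhappy · (2,5)O 3/3 ok
Row 3: (3,1)O 1/1 ok · (3,2)O 3/3 ok · (3,3)O 2/2 ok · (3,5)O 1/1 ok
Row 5: (5,2)X 0/0 ok · (5,4)X 0/1 unhappy · (5,5)O 0/1 unhappy
For instance (1,2) has only 1/2 same-type neighbors, below 3/4.

No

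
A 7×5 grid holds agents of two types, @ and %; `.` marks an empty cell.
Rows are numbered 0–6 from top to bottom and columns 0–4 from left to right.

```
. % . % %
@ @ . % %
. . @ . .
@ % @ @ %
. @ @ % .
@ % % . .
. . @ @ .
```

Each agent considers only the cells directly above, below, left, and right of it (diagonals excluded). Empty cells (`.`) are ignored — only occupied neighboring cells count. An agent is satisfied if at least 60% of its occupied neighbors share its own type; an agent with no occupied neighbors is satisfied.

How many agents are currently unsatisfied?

(0,1)% 0/1 unhappy
(0,3)% 2/2 ok
(0,4)% 2/2 ok
(1,0)@ 1/1 ok
(1,1)@ 1/2 unhappy
(1,3)% 2/2 ok
(1,4)% 2/2 ok
(2,2)@ 1/1 ok
(3,0)@ 0/1 unhappy
(3,1)% 0/3 unhappy
(3,2)@ 3/4 ok
(3,3)@ 1/3 unhappy
(3,4)% 0/1 unhappy
(4,1)@ 1/3 unhappy
(4,2)@ 2/4 unhappy
(4,3)% 0/2 unhappy
(5,0)@ 0/1 unhappy
(5,1)% 1/3 unhappy
(5,2)% 1/3 unhappy
(6,2)@ 1/2 unhappy
(6,3)@ 1/1 ok
Unsatisfied: (0,1), (1,1), (3,0), (3,1), (3,3), (3,4), (4,1), (4,2), (4,3), (5,0), (5,1), (5,2), (6,2) — 13 in total.

13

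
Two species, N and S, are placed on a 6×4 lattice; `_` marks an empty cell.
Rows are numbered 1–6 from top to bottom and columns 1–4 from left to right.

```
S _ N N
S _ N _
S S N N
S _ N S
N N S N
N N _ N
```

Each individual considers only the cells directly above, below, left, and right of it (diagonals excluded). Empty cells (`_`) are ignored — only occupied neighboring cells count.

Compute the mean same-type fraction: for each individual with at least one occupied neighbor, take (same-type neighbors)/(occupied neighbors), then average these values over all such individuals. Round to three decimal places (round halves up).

(1,1)S 1/1
(1,3)N 2/2
(1,4)N 1/1
(2,1)S 2/2
(2,3)N 2/2
(3,1)S 3/3
(3,2)S 1/2
(3,3)N 3/4
(3,4)N 1/2
(4,1)S 1/2
(4,3)N 1/3
(4,4)S 0/3
(5,1)N 2/3
(5,2)N 2/3
(5,3)S 0/3
(5,4)N 1/3
(6,1)N 2/2
(6,2)N 2/2
(6,4)N 1/1
Sum over 19 individuals: 1/1 + 2/2 + 1/1 + 2/2 + 2/2 + 3/3 + 1/2 + 3/4 + 1/2 + 1/2 + 1/3 + 0/3 + 2/3 + 2/3 + 0/3 + 1/3 + 2/2 + 2/2 + 1/1 = 53/4; mean = 53/4 ÷ 19 = 53/76 = 0.697368… → 0.697.

0.697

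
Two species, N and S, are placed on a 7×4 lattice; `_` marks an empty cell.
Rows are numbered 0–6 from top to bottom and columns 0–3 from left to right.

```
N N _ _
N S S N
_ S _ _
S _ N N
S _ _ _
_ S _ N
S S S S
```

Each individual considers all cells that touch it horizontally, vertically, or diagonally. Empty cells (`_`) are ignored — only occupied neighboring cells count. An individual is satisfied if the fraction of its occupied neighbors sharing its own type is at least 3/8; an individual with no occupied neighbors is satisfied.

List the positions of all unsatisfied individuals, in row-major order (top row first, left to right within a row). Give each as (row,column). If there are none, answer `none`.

Row 0: (0,0)N 2/3 ok · (0,1)N 2/4 ok
Row 1: (1,0)N 2/4 ok · (1,1)S 2/5 ok · (1,2)S 2/4 ok · (1,3)N 0/1 unhappy
Row 2: (2,1)S 3/5 ok
Row 3: (3,0)S 2/2 ok · (3,2)N 1/2 ok · (3,3)N 1/1 ok
Row 4: (4,0)S 2/2 ok
Row 5: (5,1)S 4/4 ok · (5,3)N 0/2 unhappy
Row 6: (6,0)S 2/2 ok · (6,1)S 3/3 ok · (6,2)S 3/4 ok · (6,3)S 1/2 ok

(1,3), (5,3)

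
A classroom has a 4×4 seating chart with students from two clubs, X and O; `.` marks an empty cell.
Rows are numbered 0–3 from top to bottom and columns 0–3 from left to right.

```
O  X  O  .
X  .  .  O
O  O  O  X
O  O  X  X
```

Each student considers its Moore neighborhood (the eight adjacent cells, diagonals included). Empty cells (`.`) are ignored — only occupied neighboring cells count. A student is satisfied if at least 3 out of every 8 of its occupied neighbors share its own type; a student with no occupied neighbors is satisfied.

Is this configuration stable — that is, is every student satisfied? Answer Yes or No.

No

Row 0: (0,0)O 0/2 unhappy · (0,1)X 1/3 unhappy · (0,2)O 1/2 ok
Row 1: (1,0)X 1/4 unhappy · (1,3)O 2/3 ok
Row 2: (2,0)O 3/4 ok · (2,1)O 4/6 ok · (2,2)O 3/6 ok · (2,3)X 2/4 ok
Row 3: (3,0)O 3/3 ok · (3,1)O 4/5 ok · (3,2)X 2/5 ok · (3,3)X 2/3 ok
For instance (0,0) has only 0/2 same-type neighbors, below 3/8.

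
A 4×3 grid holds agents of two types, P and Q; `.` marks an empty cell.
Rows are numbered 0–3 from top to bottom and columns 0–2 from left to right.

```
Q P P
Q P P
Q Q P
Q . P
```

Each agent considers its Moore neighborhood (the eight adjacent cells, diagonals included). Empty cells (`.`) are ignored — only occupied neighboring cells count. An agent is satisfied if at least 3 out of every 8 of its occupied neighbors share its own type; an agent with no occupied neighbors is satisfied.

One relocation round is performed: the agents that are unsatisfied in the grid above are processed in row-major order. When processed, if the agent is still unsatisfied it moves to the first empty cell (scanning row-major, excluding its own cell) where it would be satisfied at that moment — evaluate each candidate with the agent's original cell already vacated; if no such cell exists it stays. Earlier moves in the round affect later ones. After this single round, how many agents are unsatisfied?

1

Initially unsatisfied (in order): (0,0).
  (0,0) → (3,1).
Resulting grid:
. P P
Q P P
Q Q P
Q Q P
Unsatisfied now: (3,2).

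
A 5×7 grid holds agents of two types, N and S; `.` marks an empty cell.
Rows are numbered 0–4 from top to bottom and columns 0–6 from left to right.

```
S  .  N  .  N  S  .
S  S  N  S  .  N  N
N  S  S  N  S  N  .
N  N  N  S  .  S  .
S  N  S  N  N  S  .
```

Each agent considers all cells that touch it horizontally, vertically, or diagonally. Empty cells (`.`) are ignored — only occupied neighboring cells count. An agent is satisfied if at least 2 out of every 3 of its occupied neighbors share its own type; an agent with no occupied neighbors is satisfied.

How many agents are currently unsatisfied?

Row 0: (0,0)S 2/2 ok · (0,2)N 1/3 unhappy · (0,4)N 1/3 unhappy · (0,5)S 0/3 unhappy
Row 1: (1,0)S 3/4 ok · (1,1)S 4/7 unhappy · (1,2)N 2/6 unhappy · (1,3)S 2/6 unhappy · (1,5)N 3/5 unhappy · (1,6)N 2/3 ok
Row 2: (2,0)N 2/5 unhappy · (2,1)S 3/8 unhappy · (2,2)S 4/8 unhappy · (2,3)N 2/6 unhappy · (2,4)S 3/6 unhappy · (2,5)N 2/4 unhappy
Row 3: (3,0)N 3/5 unhappy · (3,1)N 4/8 unhappy · (3,2)N 4/8 unhappy · (3,3)S 3/7 unhappy · (3,5)S 2/4 unhappy
Row 4: (4,0)S 0/3 unhappy · (4,1)N 3/5 unhappy · (4,2)S 1/5 unhappy · (4,3)N 2/4 unhappy · (4,4)N 1/4 unhappy · (4,5)S 1/2 unhappy
Unsatisfied: (0,2), (0,4), (0,5), (1,1), (1,2), (1,3), (1,5), (2,0), (2,1), (2,2), (2,3), (2,4), (2,5), (3,0), (3,1), (3,2), (3,3), (3,5), (4,0), (4,1), (4,2), (4,3), (4,4), (4,5) — 24 in total.

24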